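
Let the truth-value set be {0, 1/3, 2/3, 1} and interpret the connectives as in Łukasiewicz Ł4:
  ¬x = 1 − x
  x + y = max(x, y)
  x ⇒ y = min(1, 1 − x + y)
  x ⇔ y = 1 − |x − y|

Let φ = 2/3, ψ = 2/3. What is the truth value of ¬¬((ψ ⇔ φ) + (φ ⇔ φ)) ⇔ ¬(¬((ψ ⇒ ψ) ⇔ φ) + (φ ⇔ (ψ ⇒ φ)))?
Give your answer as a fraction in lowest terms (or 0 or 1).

1/3

ψ ⇔ φ = 2/3 ⇔ 2/3 = 1
φ ⇔ φ = 2/3 ⇔ 2/3 = 1
(ψ ⇔ φ) + (φ ⇔ φ) = 1 + 1 = 1
¬((ψ ⇔ φ) + (φ ⇔ φ)) = ¬1 = 0
¬¬((ψ ⇔ φ) + (φ ⇔ φ)) = ¬0 = 1
ψ ⇒ ψ = 2/3 ⇒ 2/3 = 1
(ψ ⇒ ψ) ⇔ φ = 1 ⇔ 2/3 = 2/3
¬((ψ ⇒ ψ) ⇔ φ) = ¬2/3 = 1/3
ψ ⇒ φ = 2/3 ⇒ 2/3 = 1
φ ⇔ (ψ ⇒ φ) = 2/3 ⇔ 1 = 2/3
¬((ψ ⇒ ψ) ⇔ φ) + (φ ⇔ (ψ ⇒ φ)) = 1/3 + 2/3 = 2/3
¬(¬((ψ ⇒ ψ) ⇔ φ) + (φ ⇔ (ψ ⇒ φ))) = ¬2/3 = 1/3
¬¬((ψ ⇔ φ) + (φ ⇔ φ)) ⇔ ¬(¬((ψ ⇒ ψ) ⇔ φ) + (φ ⇔ (ψ ⇒ φ))) = 1 ⇔ 1/3 = 1/3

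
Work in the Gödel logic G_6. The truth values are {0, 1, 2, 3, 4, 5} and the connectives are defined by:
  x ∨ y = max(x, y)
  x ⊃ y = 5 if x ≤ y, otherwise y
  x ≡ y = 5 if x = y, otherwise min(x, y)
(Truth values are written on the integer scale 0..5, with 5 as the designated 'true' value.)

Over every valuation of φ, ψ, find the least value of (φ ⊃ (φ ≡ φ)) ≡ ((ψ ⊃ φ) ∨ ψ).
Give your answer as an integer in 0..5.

Take φ = 0, ψ = 1:
φ ≡ φ = 0 ≡ 0 = 5
φ ⊃ (φ ≡ φ) = 0 ⊃ 5 = 5
ψ ⊃ φ = 1 ⊃ 0 = 0
(ψ ⊃ φ) ∨ ψ = 0 ∨ 1 = 1
(φ ⊃ (φ ≡ φ)) ≡ ((ψ ⊃ φ) ∨ ψ) = 5 ≡ 1 = 1
No assignment yields a value below 1, so this is the minimum.

1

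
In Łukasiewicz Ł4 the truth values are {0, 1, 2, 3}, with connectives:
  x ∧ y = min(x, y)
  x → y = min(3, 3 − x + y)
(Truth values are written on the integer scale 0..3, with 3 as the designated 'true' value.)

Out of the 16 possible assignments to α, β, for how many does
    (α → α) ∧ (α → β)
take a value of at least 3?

α = 0, β = 0 ↦ 3  ≥
α = 0, β = 1 ↦ 3  ≥
α = 0, β = 2 ↦ 3  ≥
α = 0, β = 3 ↦ 3  ≥
α = 1, β = 0 ↦ 2  <
α = 1, β = 1 ↦ 3  ≥
α = 1, β = 2 ↦ 3  ≥
α = 1, β = 3 ↦ 3  ≥
α = 2, β = 0 ↦ 1  <
α = 2, β = 1 ↦ 2  <
α = 2, β = 2 ↦ 3  ≥
α = 2, β = 3 ↦ 3  ≥
α = 3, β = 0 ↦ 0  <
α = 3, β = 1 ↦ 1  <
α = 3, β = 2 ↦ 2  <
α = 3, β = 3 ↦ 3  ≥
So 10 of the 16 assignments meet the threshold.

10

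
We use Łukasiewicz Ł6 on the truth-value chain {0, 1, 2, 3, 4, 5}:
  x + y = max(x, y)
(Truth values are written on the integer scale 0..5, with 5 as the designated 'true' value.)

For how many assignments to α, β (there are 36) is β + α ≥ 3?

27

value 5: 11 assignments (counts)
value 4: 9 assignments (counts)
value 3: 7 assignments (counts)
value 2: 5 assignments
value 1: 3 assignments
value 0: 1 assignment
So 27 of the 36 assignments meet the threshold.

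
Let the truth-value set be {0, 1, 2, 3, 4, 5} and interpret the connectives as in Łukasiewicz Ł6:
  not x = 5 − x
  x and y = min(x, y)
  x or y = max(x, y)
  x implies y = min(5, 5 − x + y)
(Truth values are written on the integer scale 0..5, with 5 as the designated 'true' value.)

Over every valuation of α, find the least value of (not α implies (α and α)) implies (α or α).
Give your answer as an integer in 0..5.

Take α = 2:
not α = not 2 = 3
α and α = 2 and 2 = 2
not α implies (α and α) = 3 implies 2 = 4
α or α = 2 or 2 = 2
(not α implies (α and α)) implies (α or α) = 4 implies 2 = 3
No assignment yields a value below 3, so this is the minimum.

3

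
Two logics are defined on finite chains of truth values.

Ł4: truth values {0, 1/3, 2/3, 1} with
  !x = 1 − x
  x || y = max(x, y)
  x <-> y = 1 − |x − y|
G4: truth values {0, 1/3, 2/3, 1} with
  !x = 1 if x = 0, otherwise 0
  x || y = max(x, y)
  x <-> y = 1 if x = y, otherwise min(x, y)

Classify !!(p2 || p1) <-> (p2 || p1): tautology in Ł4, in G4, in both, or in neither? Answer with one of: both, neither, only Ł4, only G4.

In Ł4: every assignment gives 1 — tautology.
In G4: at p1 = 0, p2 = 1/3 the value is 1/3 — not a tautology.

only Ł4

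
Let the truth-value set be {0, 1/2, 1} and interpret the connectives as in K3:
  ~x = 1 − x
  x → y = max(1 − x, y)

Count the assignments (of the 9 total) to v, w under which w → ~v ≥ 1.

v = 0, w = 0 ↦ 1  ≥
v = 0, w = 1/2 ↦ 1  ≥
v = 0, w = 1 ↦ 1  ≥
v = 1/2, w = 0 ↦ 1  ≥
v = 1/2, w = 1/2 ↦ 1/2  <
v = 1/2, w = 1 ↦ 1/2  <
v = 1, w = 0 ↦ 1  ≥
v = 1, w = 1/2 ↦ 1/2  <
v = 1, w = 1 ↦ 0  <
So 5 of the 9 assignments meet the threshold.

5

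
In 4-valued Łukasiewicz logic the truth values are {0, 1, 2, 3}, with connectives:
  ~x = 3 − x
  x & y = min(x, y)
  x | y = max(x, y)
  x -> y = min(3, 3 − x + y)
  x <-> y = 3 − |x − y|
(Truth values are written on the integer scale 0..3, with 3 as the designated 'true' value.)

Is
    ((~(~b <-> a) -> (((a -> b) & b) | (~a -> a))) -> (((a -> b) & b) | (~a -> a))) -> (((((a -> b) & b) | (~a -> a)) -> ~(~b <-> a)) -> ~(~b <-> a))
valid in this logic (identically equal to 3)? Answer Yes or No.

Yes

a = 0, b = 0 ↦ 3
a = 0, b = 1 ↦ 3
a = 0, b = 2 ↦ 3
a = 0, b = 3 ↦ 3
a = 1, b = 0 ↦ 3
a = 1, b = 1 ↦ 3
a = 1, b = 2 ↦ 3
a = 1, b = 3 ↦ 3
a = 2, b = 0 ↦ 3
a = 2, b = 1 ↦ 3
a = 2, b = 2 ↦ 3
a = 2, b = 3 ↦ 3
a = 3, b = 0 ↦ 3
a = 3, b = 1 ↦ 3
a = 3, b = 2 ↦ 3
a = 3, b = 3 ↦ 3
Every assignment gives a value ≥ 3.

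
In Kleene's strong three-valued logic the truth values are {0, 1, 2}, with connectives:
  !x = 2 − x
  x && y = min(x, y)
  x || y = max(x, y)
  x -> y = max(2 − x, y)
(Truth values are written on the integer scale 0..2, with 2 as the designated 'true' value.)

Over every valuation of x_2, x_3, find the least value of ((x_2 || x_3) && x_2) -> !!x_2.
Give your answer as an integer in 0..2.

Take x_2 = 1, x_3 = 0:
x_2 || x_3 = 1 || 0 = 1
(x_2 || x_3) && x_2 = 1 && 1 = 1
!x_2 = !1 = 1
!!x_2 = !1 = 1
((x_2 || x_3) && x_2) -> !!x_2 = 1 -> 1 = 1
No assignment yields a value below 1, so this is the minimum.

1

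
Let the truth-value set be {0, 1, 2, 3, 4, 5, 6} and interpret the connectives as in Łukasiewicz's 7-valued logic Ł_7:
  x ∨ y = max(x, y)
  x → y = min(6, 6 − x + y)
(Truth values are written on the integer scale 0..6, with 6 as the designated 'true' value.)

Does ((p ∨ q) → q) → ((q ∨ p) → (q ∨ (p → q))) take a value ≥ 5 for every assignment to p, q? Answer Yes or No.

At p = 2, q = 4, for instance:
p ∨ q = 2 ∨ 4 = 4
(p ∨ q) → q = 4 → 4 = 6
q ∨ p = 4 ∨ 2 = 4
p → q = 2 → 4 = 6
q ∨ (p → q) = 4 ∨ 6 = 6
(q ∨ p) → (q ∨ (p → q)) = 4 → 6 = 6
((p ∨ q) → q) → ((q ∨ p) → (q ∨ (p → q))) = 6 → 6 = 6
and checking the remaining 48 assignments likewise gives ≥ 5 in every case.

Yes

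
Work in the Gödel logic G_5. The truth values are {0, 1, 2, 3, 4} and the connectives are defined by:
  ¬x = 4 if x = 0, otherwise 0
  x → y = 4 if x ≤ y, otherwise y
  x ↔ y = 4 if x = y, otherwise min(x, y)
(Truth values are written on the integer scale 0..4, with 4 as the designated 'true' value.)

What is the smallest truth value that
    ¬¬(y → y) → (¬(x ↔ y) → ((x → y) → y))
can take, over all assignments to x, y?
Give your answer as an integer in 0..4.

1

Take x = 0, y = 1:
y → y = 1 → 1 = 4
¬(y → y) = ¬4 = 0
¬¬(y → y) = ¬0 = 4
x ↔ y = 0 ↔ 1 = 0
¬(x ↔ y) = ¬0 = 4
x → y = 0 → 1 = 4
(x → y) → y = 4 → 1 = 1
¬(x ↔ y) → ((x → y) → y) = 4 → 1 = 1
¬¬(y → y) → (¬(x ↔ y) → ((x → y) → y)) = 4 → 1 = 1
No assignment yields a value below 1, so this is the minimum.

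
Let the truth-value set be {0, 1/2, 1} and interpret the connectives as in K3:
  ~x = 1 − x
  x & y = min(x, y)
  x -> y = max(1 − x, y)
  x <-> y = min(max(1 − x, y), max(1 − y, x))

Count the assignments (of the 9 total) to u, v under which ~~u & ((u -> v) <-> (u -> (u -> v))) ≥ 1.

u = 0, v = 0 ↦ 0  <
u = 0, v = 1/2 ↦ 0  <
u = 0, v = 1 ↦ 0  <
u = 1/2, v = 0 ↦ 1/2  <
u = 1/2, v = 1/2 ↦ 1/2  <
u = 1/2, v = 1 ↦ 1/2  <
u = 1, v = 0 ↦ 1  ≥
u = 1, v = 1/2 ↦ 1/2  <
u = 1, v = 1 ↦ 1  ≥
So 2 of the 9 assignments meet the threshold.

2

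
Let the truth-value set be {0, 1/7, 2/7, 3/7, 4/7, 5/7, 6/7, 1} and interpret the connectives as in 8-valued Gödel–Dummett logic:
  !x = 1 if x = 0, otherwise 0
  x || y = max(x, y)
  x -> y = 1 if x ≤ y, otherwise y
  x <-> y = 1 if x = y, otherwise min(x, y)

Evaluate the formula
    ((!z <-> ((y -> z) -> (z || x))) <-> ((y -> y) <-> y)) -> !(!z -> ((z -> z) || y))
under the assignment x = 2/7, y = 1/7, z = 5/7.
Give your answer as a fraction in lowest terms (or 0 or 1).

1

!z = !5/7 = 0
y -> z = 1/7 -> 5/7 = 1
z || x = 5/7 || 2/7 = 5/7
(y -> z) -> (z || x) = 1 -> 5/7 = 5/7
!z <-> ((y -> z) -> (z || x)) = 0 <-> 5/7 = 0
y -> y = 1/7 -> 1/7 = 1
(y -> y) <-> y = 1 <-> 1/7 = 1/7
(!z <-> ((y -> z) -> (z || x))) <-> ((y -> y) <-> y) = 0 <-> 1/7 = 0
!z = !5/7 = 0
z -> z = 5/7 -> 5/7 = 1
(z -> z) || y = 1 || 1/7 = 1
!z -> ((z -> z) || y) = 0 -> 1 = 1
!(!z -> ((z -> z) || y)) = !1 = 0
((!z <-> ((y -> z) -> (z || x))) <-> ((y -> y) <-> y)) -> !(!z -> ((z -> z) || y)) = 0 -> 0 = 1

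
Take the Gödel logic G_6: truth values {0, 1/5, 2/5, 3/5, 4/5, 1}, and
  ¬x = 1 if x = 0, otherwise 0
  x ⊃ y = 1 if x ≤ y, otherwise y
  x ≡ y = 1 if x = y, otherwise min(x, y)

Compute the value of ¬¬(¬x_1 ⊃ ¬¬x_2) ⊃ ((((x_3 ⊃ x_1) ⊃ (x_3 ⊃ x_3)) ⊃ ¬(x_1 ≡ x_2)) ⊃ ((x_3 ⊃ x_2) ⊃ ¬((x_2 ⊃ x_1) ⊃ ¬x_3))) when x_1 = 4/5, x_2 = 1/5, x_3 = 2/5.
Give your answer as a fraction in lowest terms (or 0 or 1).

¬x_1 = ¬4/5 = 0
¬x_2 = ¬1/5 = 0
¬¬x_2 = ¬0 = 1
¬x_1 ⊃ ¬¬x_2 = 0 ⊃ 1 = 1
¬(¬x_1 ⊃ ¬¬x_2) = ¬1 = 0
¬¬(¬x_1 ⊃ ¬¬x_2) = ¬0 = 1
x_3 ⊃ x_1 = 2/5 ⊃ 4/5 = 1
x_3 ⊃ x_3 = 2/5 ⊃ 2/5 = 1
(x_3 ⊃ x_1) ⊃ (x_3 ⊃ x_3) = 1 ⊃ 1 = 1
x_1 ≡ x_2 = 4/5 ≡ 1/5 = 1/5
¬(x_1 ≡ x_2) = ¬1/5 = 0
((x_3 ⊃ x_1) ⊃ (x_3 ⊃ x_3)) ⊃ ¬(x_1 ≡ x_2) = 1 ⊃ 0 = 0
x_3 ⊃ x_2 = 2/5 ⊃ 1/5 = 1/5
x_2 ⊃ x_1 = 1/5 ⊃ 4/5 = 1
¬x_3 = ¬2/5 = 0
(x_2 ⊃ x_1) ⊃ ¬x_3 = 1 ⊃ 0 = 0
¬((x_2 ⊃ x_1) ⊃ ¬x_3) = ¬0 = 1
(x_3 ⊃ x_2) ⊃ ¬((x_2 ⊃ x_1) ⊃ ¬x_3) = 1/5 ⊃ 1 = 1
(((x_3 ⊃ x_1) ⊃ (x_3 ⊃ x_3)) ⊃ ¬(x_1 ≡ x_2)) ⊃ ((x_3 ⊃ x_2) ⊃ ¬((x_2 ⊃ x_1) ⊃ ¬x_3)) = 0 ⊃ 1 = 1
¬¬(¬x_1 ⊃ ¬¬x_2) ⊃ ((((x_3 ⊃ x_1) ⊃ (x_3 ⊃ x_3)) ⊃ ¬(x_1 ≡ x_2)) ⊃ ((x_3 ⊃ x_2) ⊃ ¬((x_2 ⊃ x_1) ⊃ ¬x_3))) = 1 ⊃ 1 = 1

1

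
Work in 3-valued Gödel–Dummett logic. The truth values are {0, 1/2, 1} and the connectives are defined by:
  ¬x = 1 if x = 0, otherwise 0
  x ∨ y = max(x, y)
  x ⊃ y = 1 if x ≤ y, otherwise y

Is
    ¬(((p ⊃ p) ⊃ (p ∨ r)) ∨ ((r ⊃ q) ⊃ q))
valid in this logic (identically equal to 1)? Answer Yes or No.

Counterexample: take p = 0, q = 0, r = 1/2.
p ⊃ p = 0 ⊃ 0 = 1
p ∨ r = 0 ∨ 1/2 = 1/2
(p ⊃ p) ⊃ (p ∨ r) = 1 ⊃ 1/2 = 1/2
r ⊃ q = 1/2 ⊃ 0 = 0
(r ⊃ q) ⊃ q = 0 ⊃ 0 = 1
((p ⊃ p) ⊃ (p ∨ r)) ∨ ((r ⊃ q) ⊃ q) = 1/2 ∨ 1 = 1
¬(((p ⊃ p) ⊃ (p ∨ r)) ∨ ((r ⊃ q) ⊃ q)) = ¬1 = 0
This gives 0 ≠ 1.

No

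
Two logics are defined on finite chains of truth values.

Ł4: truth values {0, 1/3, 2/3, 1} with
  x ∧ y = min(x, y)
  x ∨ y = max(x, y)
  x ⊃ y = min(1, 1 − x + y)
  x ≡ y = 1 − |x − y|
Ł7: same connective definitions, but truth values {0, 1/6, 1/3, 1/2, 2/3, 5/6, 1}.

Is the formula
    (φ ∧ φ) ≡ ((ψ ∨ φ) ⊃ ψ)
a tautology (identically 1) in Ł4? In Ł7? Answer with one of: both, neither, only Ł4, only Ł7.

In Ł4: at φ = 0, ψ = 0 the value is 0 — not a tautology.
In Ł7: at φ = 0, ψ = 0 the value is 0 — not a tautology.

neither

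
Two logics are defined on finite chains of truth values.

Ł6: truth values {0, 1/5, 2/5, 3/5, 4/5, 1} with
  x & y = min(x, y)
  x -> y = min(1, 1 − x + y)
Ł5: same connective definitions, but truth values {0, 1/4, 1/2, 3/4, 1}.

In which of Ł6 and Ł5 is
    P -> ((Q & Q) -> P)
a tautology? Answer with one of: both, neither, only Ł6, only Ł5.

both

In Ł6: every assignment gives 1 — tautology.
In Ł5: every assignment gives 1 — tautology.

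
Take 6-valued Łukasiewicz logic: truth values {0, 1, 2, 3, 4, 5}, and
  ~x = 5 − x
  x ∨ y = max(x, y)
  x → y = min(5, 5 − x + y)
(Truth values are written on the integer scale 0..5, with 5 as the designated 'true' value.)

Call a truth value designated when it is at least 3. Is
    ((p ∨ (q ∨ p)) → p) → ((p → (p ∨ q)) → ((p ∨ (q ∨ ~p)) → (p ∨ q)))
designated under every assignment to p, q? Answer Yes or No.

Counterexample: take p = 0, q = 0.
q ∨ p = 0 ∨ 0 = 0
p ∨ (q ∨ p) = 0 ∨ 0 = 0
(p ∨ (q ∨ p)) → p = 0 → 0 = 5
p ∨ q = 0 ∨ 0 = 0
p → (p ∨ q) = 0 → 0 = 5
~p = ~0 = 5
q ∨ ~p = 0 ∨ 5 = 5
p ∨ (q ∨ ~p) = 0 ∨ 5 = 5
p ∨ q = 0 ∨ 0 = 0
(p ∨ (q ∨ ~p)) → (p ∨ q) = 5 → 0 = 0
(p → (p ∨ q)) → ((p ∨ (q ∨ ~p)) → (p ∨ q)) = 5 → 0 = 0
((p ∨ (q ∨ p)) → p) → ((p → (p ∨ q)) → ((p ∨ (q ∨ ~p)) → (p ∨ q))) = 5 → 0 = 0
This gives 0, which is below 3.

No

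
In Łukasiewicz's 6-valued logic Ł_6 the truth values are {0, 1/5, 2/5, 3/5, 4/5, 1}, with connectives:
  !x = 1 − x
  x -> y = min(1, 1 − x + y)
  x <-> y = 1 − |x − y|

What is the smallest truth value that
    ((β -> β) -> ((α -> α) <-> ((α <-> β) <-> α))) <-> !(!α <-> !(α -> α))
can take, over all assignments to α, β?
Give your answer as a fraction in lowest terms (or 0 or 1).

0

Take α = 0, β = 0:
β -> β = 0 -> 0 = 1
α -> α = 0 -> 0 = 1
α <-> β = 0 <-> 0 = 1
(α <-> β) <-> α = 1 <-> 0 = 0
(α -> α) <-> ((α <-> β) <-> α) = 1 <-> 0 = 0
(β -> β) -> ((α -> α) <-> ((α <-> β) <-> α)) = 1 -> 0 = 0
!α = !0 = 1
α -> α = 0 -> 0 = 1
!(α -> α) = !1 = 0
!α <-> !(α -> α) = 1 <-> 0 = 0
!(!α <-> !(α -> α)) = !0 = 1
((β -> β) -> ((α -> α) <-> ((α <-> β) <-> α))) <-> !(!α <-> !(α -> α)) = 0 <-> 1 = 0
No assignment yields a value below 0, so this is the minimum.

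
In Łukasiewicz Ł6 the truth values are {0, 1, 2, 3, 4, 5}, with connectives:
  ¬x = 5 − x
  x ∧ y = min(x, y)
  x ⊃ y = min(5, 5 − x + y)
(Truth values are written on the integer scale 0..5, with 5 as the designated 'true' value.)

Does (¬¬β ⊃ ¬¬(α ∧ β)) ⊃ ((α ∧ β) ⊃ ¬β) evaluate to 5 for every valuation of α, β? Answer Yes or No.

Counterexample: take α = 3, β = 3.
¬β = ¬3 = 2
¬¬β = ¬2 = 3
α ∧ β = 3 ∧ 3 = 3
¬(α ∧ β) = ¬3 = 2
¬¬(α ∧ β) = ¬2 = 3
¬¬β ⊃ ¬¬(α ∧ β) = 3 ⊃ 3 = 5
α ∧ β = 3 ∧ 3 = 3
¬β = ¬3 = 2
(α ∧ β) ⊃ ¬β = 3 ⊃ 2 = 4
(¬¬β ⊃ ¬¬(α ∧ β)) ⊃ ((α ∧ β) ⊃ ¬β) = 5 ⊃ 4 = 4
This gives 4 ≠ 5.

No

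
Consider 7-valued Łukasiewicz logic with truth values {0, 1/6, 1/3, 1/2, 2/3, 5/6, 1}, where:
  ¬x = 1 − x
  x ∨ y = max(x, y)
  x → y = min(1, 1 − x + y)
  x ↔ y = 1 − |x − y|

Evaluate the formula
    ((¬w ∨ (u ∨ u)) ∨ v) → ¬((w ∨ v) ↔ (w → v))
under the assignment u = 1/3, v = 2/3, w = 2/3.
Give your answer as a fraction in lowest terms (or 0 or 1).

2/3

¬w = ¬2/3 = 1/3
u ∨ u = 1/3 ∨ 1/3 = 1/3
¬w ∨ (u ∨ u) = 1/3 ∨ 1/3 = 1/3
(¬w ∨ (u ∨ u)) ∨ v = 1/3 ∨ 2/3 = 2/3
w ∨ v = 2/3 ∨ 2/3 = 2/3
w → v = 2/3 → 2/3 = 1
(w ∨ v) ↔ (w → v) = 2/3 ↔ 1 = 2/3
¬((w ∨ v) ↔ (w → v)) = ¬2/3 = 1/3
((¬w ∨ (u ∨ u)) ∨ v) → ¬((w ∨ v) ↔ (w → v)) = 2/3 → 1/3 = 2/3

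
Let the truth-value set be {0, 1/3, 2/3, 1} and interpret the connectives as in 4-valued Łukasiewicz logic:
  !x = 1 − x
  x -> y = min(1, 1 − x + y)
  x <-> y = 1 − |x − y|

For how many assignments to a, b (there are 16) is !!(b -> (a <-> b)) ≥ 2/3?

a = 0, b = 0 ↦ 1  ≥
a = 0, b = 1/3 ↦ 1  ≥
a = 0, b = 2/3 ↦ 2/3  ≥
a = 0, b = 1 ↦ 0  <
a = 1/3, b = 0 ↦ 1  ≥
a = 1/3, b = 1/3 ↦ 1  ≥
a = 1/3, b = 2/3 ↦ 1  ≥
a = 1/3, b = 1 ↦ 1/3  <
a = 2/3, b = 0 ↦ 1  ≥
a = 2/3, b = 1/3 ↦ 1  ≥
a = 2/3, b = 2/3 ↦ 1  ≥
a = 2/3, b = 1 ↦ 2/3  ≥
a = 1, b = 0 ↦ 1  ≥
a = 1, b = 1/3 ↦ 1  ≥
a = 1, b = 2/3 ↦ 1  ≥
a = 1, b = 1 ↦ 1  ≥
So 14 of the 16 assignments meet the threshold.

14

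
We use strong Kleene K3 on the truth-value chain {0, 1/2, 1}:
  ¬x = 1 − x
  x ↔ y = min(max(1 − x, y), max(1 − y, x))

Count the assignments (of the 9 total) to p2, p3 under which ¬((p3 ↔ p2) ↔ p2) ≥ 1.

2

p2 = 0, p3 = 0 ↦ 1  ≥
p2 = 0, p3 = 1/2 ↦ 1/2  <
p2 = 0, p3 = 1 ↦ 0  <
p2 = 1/2, p3 = 0 ↦ 1/2  <
p2 = 1/2, p3 = 1/2 ↦ 1/2  <
p2 = 1/2, p3 = 1 ↦ 1/2  <
p2 = 1, p3 = 0 ↦ 1  ≥
p2 = 1, p3 = 1/2 ↦ 1/2  <
p2 = 1, p3 = 1 ↦ 0  <
So 2 of the 9 assignments meet the threshold.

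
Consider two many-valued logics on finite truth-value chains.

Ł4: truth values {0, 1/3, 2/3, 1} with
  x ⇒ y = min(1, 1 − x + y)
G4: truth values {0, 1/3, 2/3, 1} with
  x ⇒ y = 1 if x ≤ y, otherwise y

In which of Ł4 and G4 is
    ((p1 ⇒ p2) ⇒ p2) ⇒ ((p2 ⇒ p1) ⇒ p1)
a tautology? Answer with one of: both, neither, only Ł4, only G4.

only Ł4

In Ł4: every assignment gives 1 — tautology.
In G4: at p1 = 1/3, p2 = 0 the value is 1/3 — not a tautology.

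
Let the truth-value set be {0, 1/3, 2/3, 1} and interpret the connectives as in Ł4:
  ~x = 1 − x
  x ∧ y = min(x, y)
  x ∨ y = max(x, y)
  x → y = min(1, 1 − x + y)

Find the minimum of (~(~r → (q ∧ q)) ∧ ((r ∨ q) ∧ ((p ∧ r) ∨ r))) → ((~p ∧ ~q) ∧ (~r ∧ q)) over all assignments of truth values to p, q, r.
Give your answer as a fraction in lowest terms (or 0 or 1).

2/3

Take p = 0, q = 0, r = 1/3:
~r = ~1/3 = 2/3
q ∧ q = 0 ∧ 0 = 0
~r → (q ∧ q) = 2/3 → 0 = 1/3
~(~r → (q ∧ q)) = ~1/3 = 2/3
r ∨ q = 1/3 ∨ 0 = 1/3
p ∧ r = 0 ∧ 1/3 = 0
(p ∧ r) ∨ r = 0 ∨ 1/3 = 1/3
(r ∨ q) ∧ ((p ∧ r) ∨ r) = 1/3 ∧ 1/3 = 1/3
~(~r → (q ∧ q)) ∧ ((r ∨ q) ∧ ((p ∧ r) ∨ r)) = 2/3 ∧ 1/3 = 1/3
~p = ~0 = 1
~q = ~0 = 1
~p ∧ ~q = 1 ∧ 1 = 1
~r = ~1/3 = 2/3
~r ∧ q = 2/3 ∧ 0 = 0
(~p ∧ ~q) ∧ (~r ∧ q) = 1 ∧ 0 = 0
(~(~r → (q ∧ q)) ∧ ((r ∨ q) ∧ ((p ∧ r) ∨ r))) → ((~p ∧ ~q) ∧ (~r ∧ q)) = 1/3 → 0 = 2/3
No assignment yields a value below 2/3, so this is the minimum.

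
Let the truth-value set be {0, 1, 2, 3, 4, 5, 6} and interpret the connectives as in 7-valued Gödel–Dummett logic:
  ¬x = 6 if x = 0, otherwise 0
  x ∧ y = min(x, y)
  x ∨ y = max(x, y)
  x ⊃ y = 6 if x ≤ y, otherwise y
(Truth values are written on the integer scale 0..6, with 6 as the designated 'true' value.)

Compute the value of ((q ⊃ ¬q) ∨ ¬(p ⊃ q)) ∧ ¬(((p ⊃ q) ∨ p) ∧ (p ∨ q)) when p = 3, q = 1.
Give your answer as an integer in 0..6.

0

¬q = ¬1 = 0
q ⊃ ¬q = 1 ⊃ 0 = 0
p ⊃ q = 3 ⊃ 1 = 1
¬(p ⊃ q) = ¬1 = 0
(q ⊃ ¬q) ∨ ¬(p ⊃ q) = 0 ∨ 0 = 0
p ⊃ q = 3 ⊃ 1 = 1
(p ⊃ q) ∨ p = 1 ∨ 3 = 3
p ∨ q = 3 ∨ 1 = 3
((p ⊃ q) ∨ p) ∧ (p ∨ q) = 3 ∧ 3 = 3
¬(((p ⊃ q) ∨ p) ∧ (p ∨ q)) = ¬3 = 0
((q ⊃ ¬q) ∨ ¬(p ⊃ q)) ∧ ¬(((p ⊃ q) ∨ p) ∧ (p ∨ q)) = 0 ∧ 0 = 0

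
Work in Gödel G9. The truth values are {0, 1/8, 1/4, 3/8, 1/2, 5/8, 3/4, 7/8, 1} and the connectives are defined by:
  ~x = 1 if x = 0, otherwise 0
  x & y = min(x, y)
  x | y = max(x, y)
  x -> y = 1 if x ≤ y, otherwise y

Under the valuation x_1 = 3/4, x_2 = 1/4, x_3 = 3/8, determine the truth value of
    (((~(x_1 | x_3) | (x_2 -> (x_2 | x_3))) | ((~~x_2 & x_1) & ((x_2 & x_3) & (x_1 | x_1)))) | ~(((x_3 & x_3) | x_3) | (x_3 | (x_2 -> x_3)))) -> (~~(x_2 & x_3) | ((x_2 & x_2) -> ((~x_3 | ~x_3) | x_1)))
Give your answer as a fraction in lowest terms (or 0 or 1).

1

x_1 | x_3 = 3/4 | 3/8 = 3/4
~(x_1 | x_3) = ~3/4 = 0
x_2 | x_3 = 1/4 | 3/8 = 3/8
x_2 -> (x_2 | x_3) = 1/4 -> 3/8 = 1
~(x_1 | x_3) | (x_2 -> (x_2 | x_3)) = 0 | 1 = 1
~x_2 = ~1/4 = 0
~~x_2 = ~0 = 1
~~x_2 & x_1 = 1 & 3/4 = 3/4
x_2 & x_3 = 1/4 & 3/8 = 1/4
x_1 | x_1 = 3/4 | 3/4 = 3/4
(x_2 & x_3) & (x_1 | x_1) = 1/4 & 3/4 = 1/4
(~~x_2 & x_1) & ((x_2 & x_3) & (x_1 | x_1)) = 3/4 & 1/4 = 1/4
(~(x_1 | x_3) | (x_2 -> (x_2 | x_3))) | ((~~x_2 & x_1) & ((x_2 & x_3) & (x_1 | x_1))) = 1 | 1/4 = 1
x_3 & x_3 = 3/8 & 3/8 = 3/8
(x_3 & x_3) | x_3 = 3/8 | 3/8 = 3/8
x_2 -> x_3 = 1/4 -> 3/8 = 1
x_3 | (x_2 -> x_3) = 3/8 | 1 = 1
((x_3 & x_3) | x_3) | (x_3 | (x_2 -> x_3)) = 3/8 | 1 = 1
~(((x_3 & x_3) | x_3) | (x_3 | (x_2 -> x_3))) = ~1 = 0
((~(x_1 | x_3) | (x_2 -> (x_2 | x_3))) | ((~~x_2 & x_1) & ((x_2 & x_3) & (x_1 | x_1)))) | ~(((x_3 & x_3) | x_3) | (x_3 | (x_2 -> x_3))) = 1 | 0 = 1
x_2 & x_3 = 1/4 & 3/8 = 1/4
~(x_2 & x_3) = ~1/4 = 0
~~(x_2 & x_3) = ~0 = 1
x_2 & x_2 = 1/4 & 1/4 = 1/4
~x_3 = ~3/8 = 0
~x_3 = ~3/8 = 0
~x_3 | ~x_3 = 0 | 0 = 0
(~x_3 | ~x_3) | x_1 = 0 | 3/4 = 3/4
(x_2 & x_2) -> ((~x_3 | ~x_3) | x_1) = 1/4 -> 3/4 = 1
~~(x_2 & x_3) | ((x_2 & x_2) -> ((~x_3 | ~x_3) | x_1)) = 1 | 1 = 1
(((~(x_1 | x_3) | (x_2 -> (x_2 | x_3))) | ((~~x_2 & x_1) & ((x_2 & x_3) & (x_1 | x_1)))) | ~(((x_3 & x_3) | x_3) | (x_3 | (x_2 -> x_3)))) -> (~~(x_2 & x_3) | ((x_2 & x_2) -> ((~x_3 | ~x_3) | x_1))) = 1 -> 1 = 1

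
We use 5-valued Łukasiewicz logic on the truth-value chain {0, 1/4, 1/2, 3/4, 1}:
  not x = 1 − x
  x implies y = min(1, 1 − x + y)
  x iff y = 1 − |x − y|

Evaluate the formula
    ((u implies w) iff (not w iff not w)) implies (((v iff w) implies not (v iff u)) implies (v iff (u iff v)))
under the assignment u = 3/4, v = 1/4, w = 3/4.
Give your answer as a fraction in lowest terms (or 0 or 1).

u implies w = 3/4 implies 3/4 = 1
not w = not 3/4 = 1/4
not w = not 3/4 = 1/4
not w iff not w = 1/4 iff 1/4 = 1
(u implies w) iff (not w iff not w) = 1 iff 1 = 1
v iff w = 1/4 iff 3/4 = 1/2
v iff u = 1/4 iff 3/4 = 1/2
not (v iff u) = not 1/2 = 1/2
(v iff w) implies not (v iff u) = 1/2 implies 1/2 = 1
u iff v = 3/4 iff 1/4 = 1/2
v iff (u iff v) = 1/4 iff 1/2 = 3/4
((v iff w) implies not (v iff u)) implies (v iff (u iff v)) = 1 implies 3/4 = 3/4
((u implies w) iff (not w iff not w)) implies (((v iff w) implies not (v iff u)) implies (v iff (u iff v))) = 1 implies 3/4 = 3/4

3/4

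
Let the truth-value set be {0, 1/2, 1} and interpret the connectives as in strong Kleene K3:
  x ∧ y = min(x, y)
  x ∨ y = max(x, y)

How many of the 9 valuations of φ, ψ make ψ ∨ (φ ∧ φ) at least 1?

5

φ = 0, ψ = 0 ↦ 0  <
φ = 0, ψ = 1/2 ↦ 1/2  <
φ = 0, ψ = 1 ↦ 1  ≥
φ = 1/2, ψ = 0 ↦ 1/2  <
φ = 1/2, ψ = 1/2 ↦ 1/2  <
φ = 1/2, ψ = 1 ↦ 1  ≥
φ = 1, ψ = 0 ↦ 1  ≥
φ = 1, ψ = 1/2 ↦ 1  ≥
φ = 1, ψ = 1 ↦ 1  ≥
So 5 of the 9 assignments meet the threshold.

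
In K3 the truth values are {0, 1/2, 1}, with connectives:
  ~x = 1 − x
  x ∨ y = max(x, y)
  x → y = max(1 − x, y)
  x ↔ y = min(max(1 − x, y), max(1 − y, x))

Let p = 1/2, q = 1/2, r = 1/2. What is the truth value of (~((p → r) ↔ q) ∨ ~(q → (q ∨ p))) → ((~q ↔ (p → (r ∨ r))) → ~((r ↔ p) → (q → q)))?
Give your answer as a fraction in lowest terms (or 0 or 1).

p → r = 1/2 → 1/2 = 1/2
(p → r) ↔ q = 1/2 ↔ 1/2 = 1/2
~((p → r) ↔ q) = ~1/2 = 1/2
q ∨ p = 1/2 ∨ 1/2 = 1/2
q → (q ∨ p) = 1/2 → 1/2 = 1/2
~(q → (q ∨ p)) = ~1/2 = 1/2
~((p → r) ↔ q) ∨ ~(q → (q ∨ p)) = 1/2 ∨ 1/2 = 1/2
~q = ~1/2 = 1/2
r ∨ r = 1/2 ∨ 1/2 = 1/2
p → (r ∨ r) = 1/2 → 1/2 = 1/2
~q ↔ (p → (r ∨ r)) = 1/2 ↔ 1/2 = 1/2
r ↔ p = 1/2 ↔ 1/2 = 1/2
q → q = 1/2 → 1/2 = 1/2
(r ↔ p) → (q → q) = 1/2 → 1/2 = 1/2
~((r ↔ p) → (q → q)) = ~1/2 = 1/2
(~q ↔ (p → (r ∨ r))) → ~((r ↔ p) → (q → q)) = 1/2 → 1/2 = 1/2
(~((p → r) ↔ q) ∨ ~(q → (q ∨ p))) → ((~q ↔ (p → (r ∨ r))) → ~((r ↔ p) → (q → q))) = 1/2 → 1/2 = 1/2

1/2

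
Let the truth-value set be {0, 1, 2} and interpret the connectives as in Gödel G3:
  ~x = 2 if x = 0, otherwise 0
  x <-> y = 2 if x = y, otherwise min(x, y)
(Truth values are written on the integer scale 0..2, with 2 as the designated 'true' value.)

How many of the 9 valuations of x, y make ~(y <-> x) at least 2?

4

x = 0, y = 0 ↦ 0  <
x = 0, y = 1 ↦ 2  ≥
x = 0, y = 2 ↦ 2  ≥
x = 1, y = 0 ↦ 2  ≥
x = 1, y = 1 ↦ 0  <
x = 1, y = 2 ↦ 0  <
x = 2, y = 0 ↦ 2  ≥
x = 2, y = 1 ↦ 0  <
x = 2, y = 2 ↦ 0  <
So 4 of the 9 assignments meet the threshold.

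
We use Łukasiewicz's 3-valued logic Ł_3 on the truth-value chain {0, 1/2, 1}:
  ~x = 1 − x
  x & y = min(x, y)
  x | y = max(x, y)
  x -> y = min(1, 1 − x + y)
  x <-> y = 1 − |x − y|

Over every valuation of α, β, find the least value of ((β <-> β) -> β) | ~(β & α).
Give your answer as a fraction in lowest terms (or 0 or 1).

Take α = 1/2, β = 1/2:
β <-> β = 1/2 <-> 1/2 = 1
(β <-> β) -> β = 1 -> 1/2 = 1/2
β & α = 1/2 & 1/2 = 1/2
~(β & α) = ~1/2 = 1/2
((β <-> β) -> β) | ~(β & α) = 1/2 | 1/2 = 1/2
No assignment yields a value below 1/2, so this is the minimum.

1/2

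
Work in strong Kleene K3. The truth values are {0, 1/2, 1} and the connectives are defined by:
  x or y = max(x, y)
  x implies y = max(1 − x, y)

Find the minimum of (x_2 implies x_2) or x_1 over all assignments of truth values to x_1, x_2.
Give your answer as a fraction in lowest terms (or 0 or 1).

Take x_1 = 0, x_2 = 1/2:
x_2 implies x_2 = 1/2 implies 1/2 = 1/2
(x_2 implies x_2) or x_1 = 1/2 or 0 = 1/2
No assignment yields a value below 1/2, so this is the minimum.

1/2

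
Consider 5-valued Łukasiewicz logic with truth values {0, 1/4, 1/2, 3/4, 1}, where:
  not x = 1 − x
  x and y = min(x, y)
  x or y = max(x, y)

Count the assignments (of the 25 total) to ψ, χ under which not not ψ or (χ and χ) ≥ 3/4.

value 1: 9 assignments (counts)
value 3/4: 7 assignments (counts)
value 1/2: 5 assignments
value 1/4: 3 assignments
value 0: 1 assignment
So 16 of the 25 assignments meet the threshold.

16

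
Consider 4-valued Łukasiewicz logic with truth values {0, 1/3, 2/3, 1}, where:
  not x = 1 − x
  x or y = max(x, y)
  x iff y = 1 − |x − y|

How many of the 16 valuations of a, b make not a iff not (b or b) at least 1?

a = 0, b = 0 ↦ 1  ≥
a = 0, b = 1/3 ↦ 2/3  <
a = 0, b = 2/3 ↦ 1/3  <
a = 0, b = 1 ↦ 0  <
a = 1/3, b = 0 ↦ 2/3  <
a = 1/3, b = 1/3 ↦ 1  ≥
a = 1/3, b = 2/3 ↦ 2/3  <
a = 1/3, b = 1 ↦ 1/3  <
a = 2/3, b = 0 ↦ 1/3  <
a = 2/3, b = 1/3 ↦ 2/3  <
a = 2/3, b = 2/3 ↦ 1  ≥
a = 2/3, b = 1 ↦ 2/3  <
a = 1, b = 0 ↦ 0  <
a = 1, b = 1/3 ↦ 1/3  <
a = 1, b = 2/3 ↦ 2/3  <
a = 1, b = 1 ↦ 1  ≥
So 4 of the 16 assignments meet the threshold.

4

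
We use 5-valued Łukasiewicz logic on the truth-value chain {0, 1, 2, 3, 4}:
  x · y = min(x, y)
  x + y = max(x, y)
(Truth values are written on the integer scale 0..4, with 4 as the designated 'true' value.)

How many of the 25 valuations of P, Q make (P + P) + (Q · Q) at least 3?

value 4: 9 assignments (counts)
value 3: 7 assignments (counts)
value 2: 5 assignments
value 1: 3 assignments
value 0: 1 assignment
So 16 of the 25 assignments meet the threshold.

16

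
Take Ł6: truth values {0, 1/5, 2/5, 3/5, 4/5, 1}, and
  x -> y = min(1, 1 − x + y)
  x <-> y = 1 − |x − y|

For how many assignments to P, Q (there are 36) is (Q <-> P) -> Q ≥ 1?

value 1: 17 assignments (counts)
value 4/5: 7 assignments
value 3/5: 5 assignments
value 2/5: 4 assignments
value 1/5: 2 assignments
value 0: 1 assignment
So 17 of the 36 assignments meet the threshold.

17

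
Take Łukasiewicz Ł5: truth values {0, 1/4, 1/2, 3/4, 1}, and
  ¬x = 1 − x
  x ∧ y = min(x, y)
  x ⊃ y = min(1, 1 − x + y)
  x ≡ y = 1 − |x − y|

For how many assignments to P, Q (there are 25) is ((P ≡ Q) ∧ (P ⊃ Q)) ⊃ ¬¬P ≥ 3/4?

value 1: 13 assignments (counts)
value 3/4: 5 assignments (counts)
value 1/2: 4 assignments
value 1/4: 2 assignments
value 0: 1 assignment
So 18 of the 25 assignments meet the threshold.

18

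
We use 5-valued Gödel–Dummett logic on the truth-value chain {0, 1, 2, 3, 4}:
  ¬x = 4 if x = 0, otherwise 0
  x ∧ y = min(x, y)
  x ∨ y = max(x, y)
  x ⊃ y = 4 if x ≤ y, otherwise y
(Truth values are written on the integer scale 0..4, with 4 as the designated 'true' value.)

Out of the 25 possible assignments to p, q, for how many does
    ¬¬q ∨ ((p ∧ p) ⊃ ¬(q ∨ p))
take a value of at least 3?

21

value 4: 21 assignments (counts)
value 0: 4 assignments
So 21 of the 25 assignments meet the threshold.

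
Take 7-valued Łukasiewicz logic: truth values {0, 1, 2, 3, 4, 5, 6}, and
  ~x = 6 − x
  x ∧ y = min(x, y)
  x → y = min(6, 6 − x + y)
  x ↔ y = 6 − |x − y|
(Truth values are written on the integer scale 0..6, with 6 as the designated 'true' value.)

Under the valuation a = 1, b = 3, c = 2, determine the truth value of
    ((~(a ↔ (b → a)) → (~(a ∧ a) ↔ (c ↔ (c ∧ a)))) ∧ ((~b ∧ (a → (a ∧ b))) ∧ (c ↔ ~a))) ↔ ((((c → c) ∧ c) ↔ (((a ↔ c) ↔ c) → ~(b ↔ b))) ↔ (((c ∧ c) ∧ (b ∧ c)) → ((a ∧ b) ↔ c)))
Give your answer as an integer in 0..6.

4

b → a = 3 → 1 = 4
a ↔ (b → a) = 1 ↔ 4 = 3
~(a ↔ (b → a)) = ~3 = 3
a ∧ a = 1 ∧ 1 = 1
~(a ∧ a) = ~1 = 5
c ∧ a = 2 ∧ 1 = 1
c ↔ (c ∧ a) = 2 ↔ 1 = 5
~(a ∧ a) ↔ (c ↔ (c ∧ a)) = 5 ↔ 5 = 6
~(a ↔ (b → a)) → (~(a ∧ a) ↔ (c ↔ (c ∧ a))) = 3 → 6 = 6
~b = ~3 = 3
a ∧ b = 1 ∧ 3 = 1
a → (a ∧ b) = 1 → 1 = 6
~b ∧ (a → (a ∧ b)) = 3 ∧ 6 = 3
~a = ~1 = 5
c ↔ ~a = 2 ↔ 5 = 3
(~b ∧ (a → (a ∧ b))) ∧ (c ↔ ~a) = 3 ∧ 3 = 3
(~(a ↔ (b → a)) → (~(a ∧ a) ↔ (c ↔ (c ∧ a)))) ∧ ((~b ∧ (a → (a ∧ b))) ∧ (c ↔ ~a)) = 6 ∧ 3 = 3
c → c = 2 → 2 = 6
(c → c) ∧ c = 6 ∧ 2 = 2
a ↔ c = 1 ↔ 2 = 5
(a ↔ c) ↔ c = 5 ↔ 2 = 3
b ↔ b = 3 ↔ 3 = 6
~(b ↔ b) = ~6 = 0
((a ↔ c) ↔ c) → ~(b ↔ b) = 3 → 0 = 3
((c → c) ∧ c) ↔ (((a ↔ c) ↔ c) → ~(b ↔ b)) = 2 ↔ 3 = 5
c ∧ c = 2 ∧ 2 = 2
b ∧ c = 3 ∧ 2 = 2
(c ∧ c) ∧ (b ∧ c) = 2 ∧ 2 = 2
a ∧ b = 1 ∧ 3 = 1
(a ∧ b) ↔ c = 1 ↔ 2 = 5
((c ∧ c) ∧ (b ∧ c)) → ((a ∧ b) ↔ c) = 2 → 5 = 6
(((c → c) ∧ c) ↔ (((a ↔ c) ↔ c) → ~(b ↔ b))) ↔ (((c ∧ c) ∧ (b ∧ c)) → ((a ∧ b) ↔ c)) = 5 ↔ 6 = 5
((~(a ↔ (b → a)) → (~(a ∧ a) ↔ (c ↔ (c ∧ a)))) ∧ ((~b ∧ (a → (a ∧ b))) ∧ (c ↔ ~a))) ↔ ((((c → c) ∧ c) ↔ (((a ↔ c) ↔ c) → ~(b ↔ b))) ↔ (((c ∧ c) ∧ (b ∧ c)) → ((a ∧ b) ↔ c))) = 3 ↔ 5 = 4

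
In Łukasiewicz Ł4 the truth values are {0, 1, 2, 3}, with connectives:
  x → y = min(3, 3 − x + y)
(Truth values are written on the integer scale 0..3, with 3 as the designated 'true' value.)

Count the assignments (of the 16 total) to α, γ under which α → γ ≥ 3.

10

α = 0, γ = 0 ↦ 3  ≥
α = 0, γ = 1 ↦ 3  ≥
α = 0, γ = 2 ↦ 3  ≥
α = 0, γ = 3 ↦ 3  ≥
α = 1, γ = 0 ↦ 2  <
α = 1, γ = 1 ↦ 3  ≥
α = 1, γ = 2 ↦ 3  ≥
α = 1, γ = 3 ↦ 3  ≥
α = 2, γ = 0 ↦ 1  <
α = 2, γ = 1 ↦ 2  <
α = 2, γ = 2 ↦ 3  ≥
α = 2, γ = 3 ↦ 3  ≥
α = 3, γ = 0 ↦ 0  <
α = 3, γ = 1 ↦ 1  <
α = 3, γ = 2 ↦ 2  <
α = 3, γ = 3 ↦ 3  ≥
So 10 of the 16 assignments meet the threshold.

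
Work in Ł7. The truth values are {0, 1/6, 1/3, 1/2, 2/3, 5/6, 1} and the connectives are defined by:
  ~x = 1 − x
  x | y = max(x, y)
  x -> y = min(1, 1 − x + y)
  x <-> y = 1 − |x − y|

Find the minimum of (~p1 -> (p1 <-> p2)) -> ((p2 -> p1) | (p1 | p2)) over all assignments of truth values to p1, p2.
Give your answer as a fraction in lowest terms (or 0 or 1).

2/3

Take p1 = 1/3, p2 = 2/3:
~p1 = ~1/3 = 2/3
p1 <-> p2 = 1/3 <-> 2/3 = 2/3
~p1 -> (p1 <-> p2) = 2/3 -> 2/3 = 1
p2 -> p1 = 2/3 -> 1/3 = 2/3
p1 | p2 = 1/3 | 2/3 = 2/3
(p2 -> p1) | (p1 | p2) = 2/3 | 2/3 = 2/3
(~p1 -> (p1 <-> p2)) -> ((p2 -> p1) | (p1 | p2)) = 1 -> 2/3 = 2/3
No assignment yields a value below 2/3, so this is the minimum.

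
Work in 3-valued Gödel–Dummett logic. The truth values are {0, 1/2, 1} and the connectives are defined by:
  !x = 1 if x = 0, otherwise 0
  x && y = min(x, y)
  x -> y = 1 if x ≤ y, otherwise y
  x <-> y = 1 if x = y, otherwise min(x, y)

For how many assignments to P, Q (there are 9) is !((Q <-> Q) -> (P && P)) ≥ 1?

3

P = 0, Q = 0 ↦ 1  ≥
P = 0, Q = 1/2 ↦ 1  ≥
P = 0, Q = 1 ↦ 1  ≥
P = 1/2, Q = 0 ↦ 0  <
P = 1/2, Q = 1/2 ↦ 0  <
P = 1/2, Q = 1 ↦ 0  <
P = 1, Q = 0 ↦ 0  <
P = 1, Q = 1/2 ↦ 0  <
P = 1, Q = 1 ↦ 0  <
So 3 of the 9 assignments meet the threshold.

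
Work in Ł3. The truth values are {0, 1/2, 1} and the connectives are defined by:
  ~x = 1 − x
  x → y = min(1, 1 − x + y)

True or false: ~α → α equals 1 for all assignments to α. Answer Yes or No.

No

Counterexample: take α = 0.
~α = ~0 = 1
~α → α = 1 → 0 = 0
This gives 0 ≠ 1.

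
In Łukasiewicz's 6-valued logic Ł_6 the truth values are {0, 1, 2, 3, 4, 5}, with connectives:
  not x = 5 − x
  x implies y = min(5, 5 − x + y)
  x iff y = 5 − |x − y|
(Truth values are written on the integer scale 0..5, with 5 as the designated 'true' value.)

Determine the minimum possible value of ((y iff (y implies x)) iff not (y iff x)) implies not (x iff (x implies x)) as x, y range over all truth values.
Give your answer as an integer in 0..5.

Take x = 4, y = 2:
y implies x = 2 implies 4 = 5
y iff (y implies x) = 2 iff 5 = 2
y iff x = 2 iff 4 = 3
not (y iff x) = not 3 = 2
(y iff (y implies x)) iff not (y iff x) = 2 iff 2 = 5
x implies x = 4 implies 4 = 5
x iff (x implies x) = 4 iff 5 = 4
not (x iff (x implies x)) = not 4 = 1
((y iff (y implies x)) iff not (y iff x)) implies not (x iff (x implies x)) = 5 implies 1 = 1
No assignment yields a value below 1, so this is the minimum.

1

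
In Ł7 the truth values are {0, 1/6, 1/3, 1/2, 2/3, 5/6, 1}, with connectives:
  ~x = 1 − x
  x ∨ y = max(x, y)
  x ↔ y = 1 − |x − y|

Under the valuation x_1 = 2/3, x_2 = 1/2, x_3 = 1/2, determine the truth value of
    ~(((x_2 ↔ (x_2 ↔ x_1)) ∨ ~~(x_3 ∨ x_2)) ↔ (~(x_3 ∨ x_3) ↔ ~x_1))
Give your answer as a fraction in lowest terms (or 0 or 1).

1/6

x_2 ↔ x_1 = 1/2 ↔ 2/3 = 5/6
x_2 ↔ (x_2 ↔ x_1) = 1/2 ↔ 5/6 = 2/3
x_3 ∨ x_2 = 1/2 ∨ 1/2 = 1/2
~(x_3 ∨ x_2) = ~1/2 = 1/2
~~(x_3 ∨ x_2) = ~1/2 = 1/2
(x_2 ↔ (x_2 ↔ x_1)) ∨ ~~(x_3 ∨ x_2) = 2/3 ∨ 1/2 = 2/3
x_3 ∨ x_3 = 1/2 ∨ 1/2 = 1/2
~(x_3 ∨ x_3) = ~1/2 = 1/2
~x_1 = ~2/3 = 1/3
~(x_3 ∨ x_3) ↔ ~x_1 = 1/2 ↔ 1/3 = 5/6
((x_2 ↔ (x_2 ↔ x_1)) ∨ ~~(x_3 ∨ x_2)) ↔ (~(x_3 ∨ x_3) ↔ ~x_1) = 2/3 ↔ 5/6 = 5/6
~(((x_2 ↔ (x_2 ↔ x_1)) ∨ ~~(x_3 ∨ x_2)) ↔ (~(x_3 ∨ x_3) ↔ ~x_1)) = ~5/6 = 1/6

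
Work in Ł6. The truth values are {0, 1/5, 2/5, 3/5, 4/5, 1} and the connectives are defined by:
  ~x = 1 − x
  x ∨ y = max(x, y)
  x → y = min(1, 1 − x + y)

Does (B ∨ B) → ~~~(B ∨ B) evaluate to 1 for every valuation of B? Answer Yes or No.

Counterexample: take B = 3/5.
B ∨ B = 3/5 ∨ 3/5 = 3/5
B ∨ B = 3/5 ∨ 3/5 = 3/5
~(B ∨ B) = ~3/5 = 2/5
~~(B ∨ B) = ~2/5 = 3/5
~~~(B ∨ B) = ~3/5 = 2/5
(B ∨ B) → ~~~(B ∨ B) = 3/5 → 2/5 = 4/5
This gives 4/5 ≠ 1.

No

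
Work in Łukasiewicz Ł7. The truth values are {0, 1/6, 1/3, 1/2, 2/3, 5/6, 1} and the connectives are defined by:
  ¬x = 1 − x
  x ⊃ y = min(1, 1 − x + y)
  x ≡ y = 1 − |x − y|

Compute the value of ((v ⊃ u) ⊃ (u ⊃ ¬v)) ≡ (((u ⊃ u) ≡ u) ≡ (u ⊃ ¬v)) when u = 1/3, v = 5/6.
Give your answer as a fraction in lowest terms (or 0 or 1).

1/2

v ⊃ u = 5/6 ⊃ 1/3 = 1/2
¬v = ¬5/6 = 1/6
u ⊃ ¬v = 1/3 ⊃ 1/6 = 5/6
(v ⊃ u) ⊃ (u ⊃ ¬v) = 1/2 ⊃ 5/6 = 1
u ⊃ u = 1/3 ⊃ 1/3 = 1
(u ⊃ u) ≡ u = 1 ≡ 1/3 = 1/3
¬v = ¬5/6 = 1/6
u ⊃ ¬v = 1/3 ⊃ 1/6 = 5/6
((u ⊃ u) ≡ u) ≡ (u ⊃ ¬v) = 1/3 ≡ 5/6 = 1/2
((v ⊃ u) ⊃ (u ⊃ ¬v)) ≡ (((u ⊃ u) ≡ u) ≡ (u ⊃ ¬v)) = 1 ≡ 1/2 = 1/2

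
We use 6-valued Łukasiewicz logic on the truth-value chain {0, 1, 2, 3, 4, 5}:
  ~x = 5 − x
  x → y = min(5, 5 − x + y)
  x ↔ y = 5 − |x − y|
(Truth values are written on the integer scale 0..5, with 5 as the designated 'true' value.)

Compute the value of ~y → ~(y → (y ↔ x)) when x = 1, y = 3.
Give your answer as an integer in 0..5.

~y = ~3 = 2
y ↔ x = 3 ↔ 1 = 3
y → (y ↔ x) = 3 → 3 = 5
~(y → (y ↔ x)) = ~5 = 0
~y → ~(y → (y ↔ x)) = 2 → 0 = 3

3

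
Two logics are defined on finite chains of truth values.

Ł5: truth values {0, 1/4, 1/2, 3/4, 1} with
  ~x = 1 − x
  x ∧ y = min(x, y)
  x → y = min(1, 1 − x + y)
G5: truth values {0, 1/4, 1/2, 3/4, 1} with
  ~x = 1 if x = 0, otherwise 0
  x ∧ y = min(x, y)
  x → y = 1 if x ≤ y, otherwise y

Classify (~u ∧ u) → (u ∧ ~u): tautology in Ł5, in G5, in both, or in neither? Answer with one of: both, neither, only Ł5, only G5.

In Ł5: every assignment gives 1 — tautology.
In G5: every assignment gives 1 — tautology.

both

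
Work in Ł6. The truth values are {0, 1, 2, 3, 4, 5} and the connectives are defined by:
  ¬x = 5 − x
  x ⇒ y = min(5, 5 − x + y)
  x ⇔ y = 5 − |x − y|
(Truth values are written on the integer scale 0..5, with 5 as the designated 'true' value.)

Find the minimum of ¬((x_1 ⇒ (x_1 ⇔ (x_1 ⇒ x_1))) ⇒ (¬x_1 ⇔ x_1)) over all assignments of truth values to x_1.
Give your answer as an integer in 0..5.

Take x_1 = 2:
x_1 ⇒ x_1 = 2 ⇒ 2 = 5
x_1 ⇔ (x_1 ⇒ x_1) = 2 ⇔ 5 = 2
x_1 ⇒ (x_1 ⇔ (x_1 ⇒ x_1)) = 2 ⇒ 2 = 5
¬x_1 = ¬2 = 3
¬x_1 ⇔ x_1 = 3 ⇔ 2 = 4
(x_1 ⇒ (x_1 ⇔ (x_1 ⇒ x_1))) ⇒ (¬x_1 ⇔ x_1) = 5 ⇒ 4 = 4
¬((x_1 ⇒ (x_1 ⇔ (x_1 ⇒ x_1))) ⇒ (¬x_1 ⇔ x_1)) = ¬4 = 1
No assignment yields a value below 1, so this is the minimum.

1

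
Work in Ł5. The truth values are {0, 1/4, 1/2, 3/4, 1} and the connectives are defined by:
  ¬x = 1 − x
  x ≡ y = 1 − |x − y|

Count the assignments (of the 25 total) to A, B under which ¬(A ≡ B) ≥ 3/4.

value 1: 2 assignments (counts)
value 3/4: 4 assignments (counts)
value 1/2: 6 assignments
value 1/4: 8 assignments
value 0: 5 assignments
So 6 of the 25 assignments meet the threshold.

6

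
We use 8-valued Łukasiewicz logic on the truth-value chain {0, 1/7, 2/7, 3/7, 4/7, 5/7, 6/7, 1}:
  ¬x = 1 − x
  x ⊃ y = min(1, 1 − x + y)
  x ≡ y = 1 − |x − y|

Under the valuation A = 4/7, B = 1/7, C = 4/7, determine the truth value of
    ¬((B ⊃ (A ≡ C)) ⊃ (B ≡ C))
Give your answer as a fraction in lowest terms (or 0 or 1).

A ≡ C = 4/7 ≡ 4/7 = 1
B ⊃ (A ≡ C) = 1/7 ⊃ 1 = 1
B ≡ C = 1/7 ≡ 4/7 = 4/7
(B ⊃ (A ≡ C)) ⊃ (B ≡ C) = 1 ⊃ 4/7 = 4/7
¬((B ⊃ (A ≡ C)) ⊃ (B ≡ C)) = ¬4/7 = 3/7

3/7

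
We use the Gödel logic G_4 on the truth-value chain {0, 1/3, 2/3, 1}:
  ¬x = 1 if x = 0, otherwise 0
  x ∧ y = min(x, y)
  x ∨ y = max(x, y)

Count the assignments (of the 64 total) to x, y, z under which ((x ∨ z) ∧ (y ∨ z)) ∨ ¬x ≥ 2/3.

value 1: 31 assignments (counts)
value 2/3: 17 assignments (counts)
value 1/3: 13 assignments
value 0: 3 assignments
So 48 of the 64 assignments meet the threshold.

48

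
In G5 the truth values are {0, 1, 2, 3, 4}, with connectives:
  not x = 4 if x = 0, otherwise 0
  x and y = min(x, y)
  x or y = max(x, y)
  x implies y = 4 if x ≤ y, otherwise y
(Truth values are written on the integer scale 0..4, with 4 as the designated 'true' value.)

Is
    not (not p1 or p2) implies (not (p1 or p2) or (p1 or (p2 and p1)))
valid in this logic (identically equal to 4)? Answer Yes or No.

Counterexample: take p1 = 1, p2 = 0.
not p1 = not 1 = 0
not p1 or p2 = 0 or 0 = 0
not (not p1 or p2) = not 0 = 4
p1 or p2 = 1 or 0 = 1
not (p1 or p2) = not 1 = 0
p2 and p1 = 0 and 1 = 0
p1 or (p2 and p1) = 1 or 0 = 1
not (p1 or p2) or (p1 or (p2 and p1)) = 0 or 1 = 1
not (not p1 or p2) implies (not (p1 or p2) or (p1 or (p2 and p1))) = 4 implies 1 = 1
This gives 1 ≠ 4.

No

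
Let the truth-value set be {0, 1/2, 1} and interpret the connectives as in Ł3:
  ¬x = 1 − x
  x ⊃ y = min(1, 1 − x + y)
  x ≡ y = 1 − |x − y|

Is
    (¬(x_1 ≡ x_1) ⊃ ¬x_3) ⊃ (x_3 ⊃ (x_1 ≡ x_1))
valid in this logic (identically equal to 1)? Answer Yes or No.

x_1 = 0, x_3 = 0 ↦ 1
x_1 = 0, x_3 = 1/2 ↦ 1
x_1 = 0, x_3 = 1 ↦ 1
x_1 = 1/2, x_3 = 0 ↦ 1
x_1 = 1/2, x_3 = 1/2 ↦ 1
x_1 = 1/2, x_3 = 1 ↦ 1
x_1 = 1, x_3 = 0 ↦ 1
x_1 = 1, x_3 = 1/2 ↦ 1
x_1 = 1, x_3 = 1 ↦ 1
Every assignment gives a value ≥ 1.

Yes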